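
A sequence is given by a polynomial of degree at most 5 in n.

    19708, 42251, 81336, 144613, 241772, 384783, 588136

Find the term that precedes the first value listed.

7857

22543, 39085, 63277, 97159, 143011, 203353
16542, 24192, 33882, 45852, 60342
7650, 9690, 11970, 14490
2040, 2280, 2520
240, 240
The fifth differences are constant at 240.
Work back: 2040 − 240 = 1800;  7650 − 1800 = 5850;  16542 − 5850 = 10692;  22543 − 10692 = 11851;  19708 − 11851 = 7857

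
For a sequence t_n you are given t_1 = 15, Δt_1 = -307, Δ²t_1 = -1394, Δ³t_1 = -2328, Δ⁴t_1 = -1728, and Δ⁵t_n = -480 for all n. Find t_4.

-7416

Build the table forward from the leading diagonal:
Δ⁵: -480, -480, -480, -480
Δ⁴: -1728, -2208, -2688, -3168
Δ³: -2328, -4056, -6264, -8952
Δ²: -1394, -3722, -7778, -14042
Δ: -307, -1701, -5423, -13201
t: 15, -292, -1993, -7416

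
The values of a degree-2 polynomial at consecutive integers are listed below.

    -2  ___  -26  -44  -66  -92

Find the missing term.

-12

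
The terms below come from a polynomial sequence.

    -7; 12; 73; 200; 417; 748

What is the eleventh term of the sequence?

D1: 19, 61, 127, 217, 331
D2: 42, 66, 90, 114
D3: 24, 24, 24
Third differences constant at 24.
114 + 24 = 138;  331 + 138 = 469;  748 + 469 = 1217
138 + 24 = 162;  469 + 162 = 631;  1217 + 631 = 1848
162 + 24 = 186;  631 + 186 = 817;  1848 + 817 = 2665
186 + 24 = 210;  817 + 210 = 1027;  2665 + 1027 = 3692
210 + 24 = 234;  1027 + 234 = 1261;  3692 + 1261 = 4953

4953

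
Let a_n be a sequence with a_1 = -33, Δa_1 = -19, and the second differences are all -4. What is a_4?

-102

Build the table forward from the leading diagonal:
D2: -4  -4  -4  -4
D1: -19  -23  -27  -31
a: -33  -52  -75  -102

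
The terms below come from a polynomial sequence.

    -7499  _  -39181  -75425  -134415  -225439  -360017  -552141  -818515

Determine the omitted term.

Using the last 7 terms:
First differences: -36244, -58990, -91024, -134578, -192124, -266374
Second differences: -22746, -32034, -43554, -57546, -74250
Third differences: -9288, -11520, -13992, -16704
Fourth differences: -2232, -2472, -2712
Fifth differences: -240, -240
Constant fifth difference = -240.
Extend backward: -2232 + 240 = -1992;  -9288 + 1992 = -7296;  -22746 + 7296 = -15450;  -36244 + 15450 = -20794;  -39181 + 20794 = -18387

-18387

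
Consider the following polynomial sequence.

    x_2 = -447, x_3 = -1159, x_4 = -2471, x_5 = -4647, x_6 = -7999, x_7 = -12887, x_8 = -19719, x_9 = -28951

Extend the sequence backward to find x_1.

D1: -712, -1312, -2176, -3352, -4888, -6832, -9232
D2: -600, -864, -1176, -1536, -1944, -2400
D3: -264, -312, -360, -408, -456
D4: -48, -48, -48, -48
The fourth differences are constant at -48.
Work back: -264 + 48 = -216;  -600 + 216 = -384;  -712 + 384 = -328;  -447 + 328 = -119

-119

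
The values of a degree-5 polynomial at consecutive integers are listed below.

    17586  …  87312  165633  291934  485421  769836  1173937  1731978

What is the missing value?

41821

Using the last 7 terms:
78321, 126301, 193487, 284415, 404101, 558041
47980, 67186, 90928, 119686, 153940
19206, 23742, 28758, 34254
4536, 5016, 5496
480, 480
Constant fifth difference = 480.
Extend backward: 4536 − 480 = 4056;  19206 − 4056 = 15150;  47980 − 15150 = 32830;  78321 − 32830 = 45491;  87312 − 45491 = 41821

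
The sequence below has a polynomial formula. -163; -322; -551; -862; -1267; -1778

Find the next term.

D1: -159  -229  -311  -405  -511
D2: -70  -82  -94  -106
D3: -12  -12  -12
The third differences are constant (-12).
-106 − 12 = -118;  -511 − 118 = -629;  -1778 − 629 = -2407

-2407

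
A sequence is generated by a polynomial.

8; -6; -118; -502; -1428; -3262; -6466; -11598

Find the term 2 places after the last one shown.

-30358

-14, -112, -384, -926, -1834, -3204, -5132
-98, -272, -542, -908, -1370, -1928
-174, -270, -366, -462, -558
-96, -96, -96, -96
The fourth differences are constant (-96).
-558 − 96 = -654;  -1928 − 654 = -2582;  -5132 − 2582 = -7714;  -11598 − 7714 = -19312
-654 − 96 = -750;  -2582 − 750 = -3332;  -7714 − 3332 = -11046;  -19312 − 11046 = -30358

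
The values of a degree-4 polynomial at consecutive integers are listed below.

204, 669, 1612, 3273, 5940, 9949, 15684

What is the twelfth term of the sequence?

87049

First differences: 465, 943, 1661, 2667, 4009, 5735
Second differences: 478, 718, 1006, 1342, 1726
Third differences: 240, 288, 336, 384
Fourth differences: 48, 48, 48
Fourth differences constant at 48.
384 + 48 = 432;  1726 + 432 = 2158;  5735 + 2158 = 7893;  15684 + 7893 = 23577
432 + 48 = 480;  2158 + 480 = 2638;  7893 + 2638 = 10531;  23577 + 10531 = 34108
480 + 48 = 528;  2638 + 528 = 3166;  10531 + 3166 = 13697;  34108 + 13697 = 47805
528 + 48 = 576;  3166 + 576 = 3742;  13697 + 3742 = 17439;  47805 + 17439 = 65244
576 + 48 = 624;  3742 + 624 = 4366;  17439 + 4366 = 21805;  65244 + 21805 = 87049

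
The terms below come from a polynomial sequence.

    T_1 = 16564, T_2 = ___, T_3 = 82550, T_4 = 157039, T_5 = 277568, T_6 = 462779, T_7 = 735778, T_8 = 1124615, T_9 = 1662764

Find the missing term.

39443

Using the last 7 terms:
D1: 74489, 120529, 185211, 272999, 388837, 538149
D2: 46040, 64682, 87788, 115838, 149312
D3: 18642, 23106, 28050, 33474
D4: 4464, 4944, 5424
D5: 480, 480
Constant fifth difference = 480.
Extend backward: 4464 − 480 = 3984;  18642 − 3984 = 14658;  46040 − 14658 = 31382;  74489 − 31382 = 43107;  82550 − 43107 = 39443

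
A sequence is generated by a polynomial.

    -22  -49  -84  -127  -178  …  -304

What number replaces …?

-237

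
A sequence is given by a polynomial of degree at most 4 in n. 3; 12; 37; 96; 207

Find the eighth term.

Δ: 9, 25, 59, 111
Δ²: 16, 34, 52
Δ³: 18, 18
Third differences constant at 18.
52 + 18 = 70;  111 + 70 = 181;  207 + 181 = 388
70 + 18 = 88;  181 + 88 = 269;  388 + 269 = 657
88 + 18 = 106;  269 + 106 = 375;  657 + 375 = 1032

1032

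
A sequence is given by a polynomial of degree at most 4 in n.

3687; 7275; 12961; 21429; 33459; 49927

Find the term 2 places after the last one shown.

100161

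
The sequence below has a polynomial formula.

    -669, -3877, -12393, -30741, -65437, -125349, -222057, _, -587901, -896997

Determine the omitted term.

-370213

Using the first 7 terms:
First differences: -3208, -8516, -18348, -34696, -59912, -96708
Second differences: -5308, -9832, -16348, -25216, -36796
Third differences: -4524, -6516, -8868, -11580
Fourth differences: -1992, -2352, -2712
Fifth differences: -360, -360
Constant fifth difference = -360.
Extend forward: -2712 − 360 = -3072;  -11580 − 3072 = -14652;  -36796 − 14652 = -51448;  -96708 − 51448 = -148156;  -222057 − 148156 = -370213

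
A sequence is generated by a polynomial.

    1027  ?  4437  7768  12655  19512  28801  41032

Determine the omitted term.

2296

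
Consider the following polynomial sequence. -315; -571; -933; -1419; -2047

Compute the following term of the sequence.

-2835

-256 , -362 , -486 , -628
-106 , -124 , -142
-18 , -18
The third differences are constant (-18).
-142 − 18 = -160;  -628 − 160 = -788;  -2047 − 788 = -2835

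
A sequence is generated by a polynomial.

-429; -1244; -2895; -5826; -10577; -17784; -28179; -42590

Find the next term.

Δ: -815 , -1651 , -2931 , -4751 , -7207 , -10395 , -14411
Δ²: -836 , -1280 , -1820 , -2456 , -3188 , -4016
Δ³: -444 , -540 , -636 , -732 , -828
Δ⁴: -96 , -96 , -96 , -96
Fourth differences constant at -96.
-828 − 96 = -924;  -4016 − 924 = -4940;  -14411 − 4940 = -19351;  -42590 − 19351 = -61941

-61941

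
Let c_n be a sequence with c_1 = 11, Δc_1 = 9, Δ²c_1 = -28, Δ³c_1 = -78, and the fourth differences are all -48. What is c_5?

Build the table forward from the leading diagonal:
Δ⁴: -48, -48, -48, -48, -48
Δ³: -78, -126, -174, -222, -270
Δ²: -28, -106, -232, -406, -628
Δ: 9, -19, -125, -357, -763
c: 11, 20, 1, -124, -481

-481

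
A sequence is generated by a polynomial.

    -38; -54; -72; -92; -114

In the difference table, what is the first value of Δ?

D1: -16, -18, -20, -22
D2: -2, -2, -2

-16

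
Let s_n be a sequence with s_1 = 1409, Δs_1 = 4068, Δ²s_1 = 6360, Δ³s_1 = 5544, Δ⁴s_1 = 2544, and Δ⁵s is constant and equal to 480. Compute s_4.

38237

Build the table forward from the leading diagonal:
Fifth differences: 480  480  480  480
Fourth differences: 2544  3024  3504  3984
Third differences: 5544  8088  11112  14616
Second differences: 6360  11904  19992  31104
First differences: 4068  10428  22332  42324
s: 1409  5477  15905  38237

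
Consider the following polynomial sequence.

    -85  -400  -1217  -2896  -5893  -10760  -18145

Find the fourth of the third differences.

-648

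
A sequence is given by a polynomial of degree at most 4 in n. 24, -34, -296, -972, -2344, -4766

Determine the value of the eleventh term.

-50056

-58  -262  -676  -1372  -2422
-204  -414  -696  -1050
-210  -282  -354
-72  -72
The fourth differences are constant (-72).
-354 − 72 = -426;  -1050 − 426 = -1476;  -2422 − 1476 = -3898;  -4766 − 3898 = -8664
-426 − 72 = -498;  -1476 − 498 = -1974;  -3898 − 1974 = -5872;  -8664 − 5872 = -14536
-498 − 72 = -570;  -1974 − 570 = -2544;  -5872 − 2544 = -8416;  -14536 − 8416 = -22952
-570 − 72 = -642;  -2544 − 642 = -3186;  -8416 − 3186 = -11602;  -22952 − 11602 = -34554
-642 − 72 = -714;  -3186 − 714 = -3900;  -11602 − 3900 = -15502;  -34554 − 15502 = -50056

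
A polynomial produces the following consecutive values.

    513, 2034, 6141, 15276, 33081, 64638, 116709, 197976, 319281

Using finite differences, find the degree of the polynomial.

5

1521, 4107, 9135, 17805, 31557, 52071, 81267, 121305
2586, 5028, 8670, 13752, 20514, 29196, 40038
2442, 3642, 5082, 6762, 8682, 10842
1200, 1440, 1680, 1920, 2160
240, 240, 240, 240
The fifth differences are constant, so the polynomial has degree 5.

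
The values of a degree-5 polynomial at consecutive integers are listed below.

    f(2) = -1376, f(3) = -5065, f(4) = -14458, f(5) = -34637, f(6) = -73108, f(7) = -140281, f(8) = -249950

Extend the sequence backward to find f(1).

-253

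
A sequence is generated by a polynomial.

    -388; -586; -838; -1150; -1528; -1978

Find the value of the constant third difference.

D1: -198, -252, -312, -378, -450
D2: -54, -60, -66, -72
D3: -6, -6, -6

-6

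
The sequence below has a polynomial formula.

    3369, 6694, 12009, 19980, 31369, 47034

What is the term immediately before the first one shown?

1464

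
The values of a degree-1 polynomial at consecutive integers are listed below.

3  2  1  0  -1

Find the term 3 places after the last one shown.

First differences: -1 , -1 , -1 , -1
First differences constant at -1.
-1 − 1 = -2
-2 − 1 = -3
-3 − 1 = -4

-4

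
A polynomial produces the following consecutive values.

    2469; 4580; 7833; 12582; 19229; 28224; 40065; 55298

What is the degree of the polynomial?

D1: 2111, 3253, 4749, 6647, 8995, 11841, 15233
D2: 1142, 1496, 1898, 2348, 2846, 3392
D3: 354, 402, 450, 498, 546
D4: 48, 48, 48, 48
The fourth differences are constant, so the polynomial has degree 4.

4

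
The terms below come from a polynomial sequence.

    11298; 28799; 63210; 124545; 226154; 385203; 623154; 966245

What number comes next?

1445970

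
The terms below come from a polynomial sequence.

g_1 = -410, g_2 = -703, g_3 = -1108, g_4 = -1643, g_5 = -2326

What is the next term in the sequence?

-3175

Δ: -293  -405  -535  -683
Δ²: -112  -130  -148
Δ³: -18  -18
The third differences are constant (-18).
-148 − 18 = -166;  -683 − 166 = -849;  -2326 − 849 = -3175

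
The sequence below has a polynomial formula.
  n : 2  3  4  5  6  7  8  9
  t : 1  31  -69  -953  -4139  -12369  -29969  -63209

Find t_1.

Δ: 30, -100, -884, -3186, -8230, -17600, -33240
Δ²: -130, -784, -2302, -5044, -9370, -15640
Δ³: -654, -1518, -2742, -4326, -6270
Δ⁴: -864, -1224, -1584, -1944
Δ⁵: -360, -360, -360
The fifth differences are constant at -360.
Work back: -864 + 360 = -504;  -654 + 504 = -150;  -130 + 150 = 20;  30 − 20 = 10;  1 − 10 = -9

-9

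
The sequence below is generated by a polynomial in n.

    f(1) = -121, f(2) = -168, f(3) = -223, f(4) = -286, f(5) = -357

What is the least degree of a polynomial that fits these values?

-47, -55, -63, -71
-8, -8, -8
The second differences are constant, so the polynomial has degree 2.

2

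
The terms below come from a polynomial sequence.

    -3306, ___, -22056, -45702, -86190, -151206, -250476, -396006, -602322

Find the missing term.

Using the last 7 terms:
-23646, -40488, -65016, -99270, -145530, -206316
-16842, -24528, -34254, -46260, -60786
-7686, -9726, -12006, -14526
-2040, -2280, -2520
-240, -240
Constant fifth difference = -240.
Extend backward: -2040 + 240 = -1800;  -7686 + 1800 = -5886;  -16842 + 5886 = -10956;  -23646 + 10956 = -12690;  -22056 + 12690 = -9366

-9366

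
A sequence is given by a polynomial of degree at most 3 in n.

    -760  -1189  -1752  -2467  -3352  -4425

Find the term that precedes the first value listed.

-447

Δ: -429, -563, -715, -885, -1073
Δ²: -134, -152, -170, -188
Δ³: -18, -18, -18
The third differences are constant at -18.
Work back: -134 + 18 = -116;  -429 + 116 = -313;  -760 + 313 = -447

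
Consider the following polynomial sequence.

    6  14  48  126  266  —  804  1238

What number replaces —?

486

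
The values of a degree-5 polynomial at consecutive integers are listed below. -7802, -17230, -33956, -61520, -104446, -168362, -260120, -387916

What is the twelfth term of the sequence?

-1477160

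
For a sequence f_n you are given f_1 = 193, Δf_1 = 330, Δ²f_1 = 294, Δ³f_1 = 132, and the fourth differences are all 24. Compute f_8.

14137

Build the table forward from the leading diagonal:
D4: 24, 24, 24, 24, 24, 24, 24, 24
D3: 132, 156, 180, 204, 228, 252, 276, 300
D2: 294, 426, 582, 762, 966, 1194, 1446, 1722
D1: 330, 624, 1050, 1632, 2394, 3360, 4554, 6000
f: 193, 523, 1147, 2197, 3829, 6223, 9583, 14137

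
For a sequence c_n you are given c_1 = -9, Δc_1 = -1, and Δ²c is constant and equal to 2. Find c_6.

Build the table forward from the leading diagonal:
D2: 2  2  2  2  2  2
D1: -1  1  3  5  7  9
c: -9  -10  -9  -6  -1  6

6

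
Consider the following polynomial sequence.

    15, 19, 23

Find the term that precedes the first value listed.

11

First differences: 4, 4
The first differences are constant at 4.
Work back: 15 − 4 = 11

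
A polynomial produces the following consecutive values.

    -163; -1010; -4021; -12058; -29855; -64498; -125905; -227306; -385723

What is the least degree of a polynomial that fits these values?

Δ: -847, -3011, -8037, -17797, -34643, -61407, -101401, -158417
Δ²: -2164, -5026, -9760, -16846, -26764, -39994, -57016
Δ³: -2862, -4734, -7086, -9918, -13230, -17022
Δ⁴: -1872, -2352, -2832, -3312, -3792
Δ⁵: -480, -480, -480, -480
The fifth differences are constant, so the polynomial has degree 5.

5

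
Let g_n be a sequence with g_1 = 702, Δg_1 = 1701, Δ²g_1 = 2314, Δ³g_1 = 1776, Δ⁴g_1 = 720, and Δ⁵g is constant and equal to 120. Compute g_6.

53827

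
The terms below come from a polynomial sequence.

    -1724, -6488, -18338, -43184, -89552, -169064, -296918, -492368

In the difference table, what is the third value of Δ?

-24846

First differences: -4764, -11850, -24846, -46368, -79512, -127854, -195450
Second differences: -7086, -12996, -21522, -33144, -48342, -67596
Third differences: -5910, -8526, -11622, -15198, -19254
Fourth differences: -2616, -3096, -3576, -4056
Fifth differences: -480, -480, -480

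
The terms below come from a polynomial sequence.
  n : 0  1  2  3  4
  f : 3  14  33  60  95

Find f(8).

315

Δ: 11 , 19 , 27 , 35
Δ²: 8 , 8 , 8
Second differences constant at 8.
35 + 8 = 43;  95 + 43 = 138
43 + 8 = 51;  138 + 51 = 189
51 + 8 = 59;  189 + 59 = 248
59 + 8 = 67;  248 + 67 = 315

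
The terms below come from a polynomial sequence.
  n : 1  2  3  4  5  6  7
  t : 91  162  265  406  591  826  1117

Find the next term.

1470

First differences: 71 , 103 , 141 , 185 , 235 , 291
Second differences: 32 , 38 , 44 , 50 , 56
Third differences: 6 , 6 , 6 , 6
The third differences are constant (6).
56 + 6 = 62;  291 + 62 = 353;  1117 + 353 = 1470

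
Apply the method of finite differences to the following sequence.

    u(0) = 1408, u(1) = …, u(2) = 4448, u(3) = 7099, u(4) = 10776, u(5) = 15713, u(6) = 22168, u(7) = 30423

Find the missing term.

2613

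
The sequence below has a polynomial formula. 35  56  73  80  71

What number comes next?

D1: 21, 17, 7, -9
D2: -4, -10, -16
D3: -6, -6
Constant third difference = -6, so extend:
-16 − 6 = -22;  -9 − 22 = -31;  71 − 31 = 40

40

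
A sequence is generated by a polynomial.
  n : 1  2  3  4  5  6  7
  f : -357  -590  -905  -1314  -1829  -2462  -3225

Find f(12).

-9410

Δ: -233  -315  -409  -515  -633  -763
Δ²: -82  -94  -106  -118  -130
Δ³: -12  -12  -12  -12
The third differences are constant (-12).
-130 − 12 = -142;  -763 − 142 = -905;  -3225 − 905 = -4130
-142 − 12 = -154;  -905 − 154 = -1059;  -4130 − 1059 = -5189
-154 − 12 = -166;  -1059 − 166 = -1225;  -5189 − 1225 = -6414
-166 − 12 = -178;  -1225 − 178 = -1403;  -6414 − 1403 = -7817
-178 − 12 = -190;  -1403 − 190 = -1593;  -7817 − 1593 = -9410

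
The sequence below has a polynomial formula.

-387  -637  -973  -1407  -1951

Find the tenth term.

-250, -336, -434, -544
-86, -98, -110
-12, -12
Constant third difference = -12, so extend:
-110 − 12 = -122;  -544 − 122 = -666;  -1951 − 666 = -2617
-122 − 12 = -134;  -666 − 134 = -800;  -2617 − 800 = -3417
-134 − 12 = -146;  -800 − 146 = -946;  -3417 − 946 = -4363
-146 − 12 = -158;  -946 − 158 = -1104;  -4363 − 1104 = -5467
-158 − 12 = -170;  -1104 − 170 = -1274;  -5467 − 1274 = -6741

-6741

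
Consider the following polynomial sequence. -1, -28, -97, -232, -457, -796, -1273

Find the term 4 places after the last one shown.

-5041

First differences: -27 , -69 , -135 , -225 , -339 , -477
Second differences: -42 , -66 , -90 , -114 , -138
Third differences: -24 , -24 , -24 , -24
Third differences constant at -24.
-138 − 24 = -162;  -477 − 162 = -639;  -1273 − 639 = -1912
-162 − 24 = -186;  -639 − 186 = -825;  -1912 − 825 = -2737
-186 − 24 = -210;  -825 − 210 = -1035;  -2737 − 1035 = -3772
-210 − 24 = -234;  -1035 − 234 = -1269;  -3772 − 1269 = -5041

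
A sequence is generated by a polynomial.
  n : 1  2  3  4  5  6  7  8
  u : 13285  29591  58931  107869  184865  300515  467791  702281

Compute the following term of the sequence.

D1: 16306 , 29340 , 48938 , 76996 , 115650 , 167276 , 234490
D2: 13034 , 19598 , 28058 , 38654 , 51626 , 67214
D3: 6564 , 8460 , 10596 , 12972 , 15588
D4: 1896 , 2136 , 2376 , 2616
D5: 240 , 240 , 240
Constant fifth difference = 240, so extend:
2616 + 240 = 2856;  15588 + 2856 = 18444;  67214 + 18444 = 85658;  234490 + 85658 = 320148;  702281 + 320148 = 1022429

1022429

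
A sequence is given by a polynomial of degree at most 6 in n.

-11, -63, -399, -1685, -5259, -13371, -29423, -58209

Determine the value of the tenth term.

-181559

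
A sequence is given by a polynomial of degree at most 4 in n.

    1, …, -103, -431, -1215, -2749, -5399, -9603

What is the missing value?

-9

Using the last 6 terms:
First differences: -328  -784  -1534  -2650  -4204
Second differences: -456  -750  -1116  -1554
Third differences: -294  -366  -438
Fourth differences: -72  -72
Constant fourth difference = -72.
Extend backward: -294 + 72 = -222;  -456 + 222 = -234;  -328 + 234 = -94;  -103 + 94 = -9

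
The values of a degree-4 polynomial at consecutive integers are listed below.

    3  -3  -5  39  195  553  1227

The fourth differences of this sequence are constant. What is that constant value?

D1: -6, -2, 44, 156, 358, 674
D2: 4, 46, 112, 202, 316
D3: 42, 66, 90, 114
D4: 24, 24, 24

24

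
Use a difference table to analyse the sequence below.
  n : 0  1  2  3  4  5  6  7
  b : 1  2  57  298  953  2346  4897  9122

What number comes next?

15633

D1: 1 , 55 , 241 , 655 , 1393 , 2551 , 4225
D2: 54 , 186 , 414 , 738 , 1158 , 1674
D3: 132 , 228 , 324 , 420 , 516
D4: 96 , 96 , 96 , 96
Fourth differences constant at 96.
516 + 96 = 612;  1674 + 612 = 2286;  4225 + 2286 = 6511;  9122 + 6511 = 15633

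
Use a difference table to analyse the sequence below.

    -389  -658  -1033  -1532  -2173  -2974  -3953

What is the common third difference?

D1: -269, -375, -499, -641, -801, -979
D2: -106, -124, -142, -160, -178
D3: -18, -18, -18, -18

-18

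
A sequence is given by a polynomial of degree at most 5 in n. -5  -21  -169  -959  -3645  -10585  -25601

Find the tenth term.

-186845

Δ: -16 , -148 , -790 , -2686 , -6940 , -15016
Δ²: -132 , -642 , -1896 , -4254 , -8076
Δ³: -510 , -1254 , -2358 , -3822
Δ⁴: -744 , -1104 , -1464
Δ⁵: -360 , -360
The fifth differences are constant (-360).
-1464 − 360 = -1824;  -3822 − 1824 = -5646;  -8076 − 5646 = -13722;  -15016 − 13722 = -28738;  -25601 − 28738 = -54339
-1824 − 360 = -2184;  -5646 − 2184 = -7830;  -13722 − 7830 = -21552;  -28738 − 21552 = -50290;  -54339 − 50290 = -104629
-2184 − 360 = -2544;  -7830 − 2544 = -10374;  -21552 − 10374 = -31926;  -50290 − 31926 = -82216;  -104629 − 82216 = -186845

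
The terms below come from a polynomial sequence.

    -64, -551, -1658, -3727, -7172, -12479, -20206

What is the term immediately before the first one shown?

-487, -1107, -2069, -3445, -5307, -7727
-620, -962, -1376, -1862, -2420
-342, -414, -486, -558
-72, -72, -72
The fourth differences are constant at -72.
Work back: -342 + 72 = -270;  -620 + 270 = -350;  -487 + 350 = -137;  -64 + 137 = 73

73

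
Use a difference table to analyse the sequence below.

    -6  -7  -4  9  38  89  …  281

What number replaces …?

168

Using the first 6 terms:
Δ: -1, 3, 13, 29, 51
Δ²: 4, 10, 16, 22
Δ³: 6, 6, 6
Constant third difference = 6.
Extend forward: 22 + 6 = 28;  51 + 28 = 79;  89 + 79 = 168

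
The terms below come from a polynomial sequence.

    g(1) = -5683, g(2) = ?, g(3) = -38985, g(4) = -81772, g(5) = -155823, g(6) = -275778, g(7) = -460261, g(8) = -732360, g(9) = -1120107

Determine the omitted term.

Using the last 7 terms:
D1: -42787, -74051, -119955, -184483, -272099, -387747
D2: -31264, -45904, -64528, -87616, -115648
D3: -14640, -18624, -23088, -28032
D4: -3984, -4464, -4944
D5: -480, -480
Constant fifth difference = -480.
Extend backward: -3984 + 480 = -3504;  -14640 + 3504 = -11136;  -31264 + 11136 = -20128;  -42787 + 20128 = -22659;  -38985 + 22659 = -16326

-16326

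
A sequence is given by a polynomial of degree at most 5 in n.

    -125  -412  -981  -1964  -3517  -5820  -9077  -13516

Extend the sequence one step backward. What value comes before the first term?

-287  -569  -983  -1553  -2303  -3257  -4439
-282  -414  -570  -750  -954  -1182
-132  -156  -180  -204  -228
-24  -24  -24  -24
The fourth differences are constant at -24.
Work back: -132 + 24 = -108;  -282 + 108 = -174;  -287 + 174 = -113;  -125 + 113 = -12

-12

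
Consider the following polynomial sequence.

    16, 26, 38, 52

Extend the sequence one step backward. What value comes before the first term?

8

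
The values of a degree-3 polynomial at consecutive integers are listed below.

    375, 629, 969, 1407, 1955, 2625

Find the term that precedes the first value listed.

195

First differences: 254  340  438  548  670
Second differences: 86  98  110  122
Third differences: 12  12  12
The third differences are constant at 12.
Work back: 86 − 12 = 74;  254 − 74 = 180;  375 − 180 = 195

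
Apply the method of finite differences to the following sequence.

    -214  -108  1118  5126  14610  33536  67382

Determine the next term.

123378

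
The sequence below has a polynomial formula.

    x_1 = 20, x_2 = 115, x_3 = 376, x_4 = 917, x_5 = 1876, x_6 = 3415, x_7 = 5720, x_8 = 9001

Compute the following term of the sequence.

Δ: 95  261  541  959  1539  2305  3281
Δ²: 166  280  418  580  766  976
Δ³: 114  138  162  186  210
Δ⁴: 24  24  24  24
The fourth differences are constant (24).
210 + 24 = 234;  976 + 234 = 1210;  3281 + 1210 = 4491;  9001 + 4491 = 13492

13492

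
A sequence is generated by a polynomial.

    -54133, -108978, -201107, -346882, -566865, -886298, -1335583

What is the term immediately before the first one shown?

D1: -54845  -92129  -145775  -219983  -319433  -449285
D2: -37284  -53646  -74208  -99450  -129852
D3: -16362  -20562  -25242  -30402
D4: -4200  -4680  -5160
D5: -480  -480
The fifth differences are constant at -480.
Work back: -4200 + 480 = -3720;  -16362 + 3720 = -12642;  -37284 + 12642 = -24642;  -54845 + 24642 = -30203;  -54133 + 30203 = -23930

-23930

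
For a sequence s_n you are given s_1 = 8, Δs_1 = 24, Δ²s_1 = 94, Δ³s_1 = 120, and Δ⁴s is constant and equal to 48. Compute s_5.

1196

Build the table forward from the leading diagonal:
Δ⁴: 48  48  48  48  48
Δ³: 120  168  216  264  312
Δ²: 94  214  382  598  862
Δ: 24  118  332  714  1312
s: 8  32  150  482  1196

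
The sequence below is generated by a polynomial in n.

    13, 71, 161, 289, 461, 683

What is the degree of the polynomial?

First differences: 58, 90, 128, 172, 222
Second differences: 32, 38, 44, 50
Third differences: 6, 6, 6
The third differences are constant, so the polynomial has degree 3.

3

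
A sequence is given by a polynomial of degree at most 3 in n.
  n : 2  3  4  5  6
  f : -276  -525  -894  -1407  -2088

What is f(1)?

-123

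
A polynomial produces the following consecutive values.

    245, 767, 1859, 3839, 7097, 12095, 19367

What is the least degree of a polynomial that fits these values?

4

Δ: 522, 1092, 1980, 3258, 4998, 7272
Δ²: 570, 888, 1278, 1740, 2274
Δ³: 318, 390, 462, 534
Δ⁴: 72, 72, 72
The fourth differences are constant, so the polynomial has degree 4.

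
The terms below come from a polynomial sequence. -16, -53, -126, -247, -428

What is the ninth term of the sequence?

-37, -73, -121, -181
-36, -48, -60
-12, -12
Constant third difference = -12, so extend:
-60 − 12 = -72;  -181 − 72 = -253;  -428 − 253 = -681
-72 − 12 = -84;  -253 − 84 = -337;  -681 − 337 = -1018
-84 − 12 = -96;  -337 − 96 = -433;  -1018 − 433 = -1451
-96 − 12 = -108;  -433 − 108 = -541;  -1451 − 541 = -1992

-1992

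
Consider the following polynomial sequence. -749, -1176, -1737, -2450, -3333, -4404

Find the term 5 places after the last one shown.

-13209

-427, -561, -713, -883, -1071
-134, -152, -170, -188
-18, -18, -18
Constant third difference = -18, so extend:
-188 − 18 = -206;  -1071 − 206 = -1277;  -4404 − 1277 = -5681
-206 − 18 = -224;  -1277 − 224 = -1501;  -5681 − 1501 = -7182
-224 − 18 = -242;  -1501 − 242 = -1743;  -7182 − 1743 = -8925
-242 − 18 = -260;  -1743 − 260 = -2003;  -8925 − 2003 = -10928
-260 − 18 = -278;  -2003 − 278 = -2281;  -10928 − 2281 = -13209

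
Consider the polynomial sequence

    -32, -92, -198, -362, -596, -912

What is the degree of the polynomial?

3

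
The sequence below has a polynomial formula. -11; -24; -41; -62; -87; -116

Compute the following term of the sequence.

-149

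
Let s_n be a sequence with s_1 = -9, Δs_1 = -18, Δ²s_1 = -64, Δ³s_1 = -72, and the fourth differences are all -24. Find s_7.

Build the table forward from the leading diagonal:
Fourth differences: -24, -24, -24, -24, -24, -24, -24
Third differences: -72, -96, -120, -144, -168, -192, -216
Second differences: -64, -136, -232, -352, -496, -664, -856
First differences: -18, -82, -218, -450, -802, -1298, -1962
s: -9, -27, -109, -327, -777, -1579, -2877

-2877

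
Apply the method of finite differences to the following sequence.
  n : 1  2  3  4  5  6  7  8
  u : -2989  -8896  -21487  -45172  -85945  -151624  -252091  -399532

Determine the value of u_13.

-2459377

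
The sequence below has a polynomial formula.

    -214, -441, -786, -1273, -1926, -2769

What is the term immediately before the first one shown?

-227, -345, -487, -653, -843
-118, -142, -166, -190
-24, -24, -24
The third differences are constant at -24.
Work back: -118 + 24 = -94;  -227 + 94 = -133;  -214 + 133 = -81

-81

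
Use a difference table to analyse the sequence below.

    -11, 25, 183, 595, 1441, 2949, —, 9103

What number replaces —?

5395

Using the first 6 terms:
D1: 36  158  412  846  1508
D2: 122  254  434  662
D3: 132  180  228
D4: 48  48
Constant fourth difference = 48.
Extend forward: 228 + 48 = 276;  662 + 276 = 938;  1508 + 938 = 2446;  2949 + 2446 = 5395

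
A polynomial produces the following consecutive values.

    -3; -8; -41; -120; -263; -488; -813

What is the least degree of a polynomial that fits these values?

Δ: -5, -33, -79, -143, -225, -325
Δ²: -28, -46, -64, -82, -100
Δ³: -18, -18, -18, -18
The third differences are constant, so the polynomial has degree 3.

3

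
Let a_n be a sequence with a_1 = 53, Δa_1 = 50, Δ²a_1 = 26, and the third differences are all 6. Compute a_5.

433

Build the table forward from the leading diagonal:
Third differences: 6, 6, 6, 6, 6
Second differences: 26, 32, 38, 44, 50
First differences: 50, 76, 108, 146, 190
a: 53, 103, 179, 287, 433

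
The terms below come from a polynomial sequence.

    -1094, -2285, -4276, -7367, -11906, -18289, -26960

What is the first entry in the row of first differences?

-1191

D1: -1191, -1991, -3091, -4539, -6383, -8671
D2: -800, -1100, -1448, -1844, -2288
D3: -300, -348, -396, -444
D4: -48, -48, -48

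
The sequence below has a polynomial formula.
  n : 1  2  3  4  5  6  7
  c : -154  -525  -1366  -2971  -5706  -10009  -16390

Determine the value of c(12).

-102355

-371  -841  -1605  -2735  -4303  -6381
-470  -764  -1130  -1568  -2078
-294  -366  -438  -510
-72  -72  -72
Fourth differences constant at -72.
-510 − 72 = -582;  -2078 − 582 = -2660;  -6381 − 2660 = -9041;  -16390 − 9041 = -25431
-582 − 72 = -654;  -2660 − 654 = -3314;  -9041 − 3314 = -12355;  -25431 − 12355 = -37786
-654 − 72 = -726;  -3314 − 726 = -4040;  -12355 − 4040 = -16395;  -37786 − 16395 = -54181
-726 − 72 = -798;  -4040 − 798 = -4838;  -16395 − 4838 = -21233;  -54181 − 21233 = -75414
-798 − 72 = -870;  -4838 − 870 = -5708;  -21233 − 5708 = -26941;  -75414 − 26941 = -102355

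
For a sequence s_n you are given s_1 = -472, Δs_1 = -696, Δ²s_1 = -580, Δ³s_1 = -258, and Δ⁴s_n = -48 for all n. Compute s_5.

Build the table forward from the leading diagonal:
D4: -48  -48  -48  -48  -48
D3: -258  -306  -354  -402  -450
D2: -580  -838  -1144  -1498  -1900
D1: -696  -1276  -2114  -3258  -4756
s: -472  -1168  -2444  -4558  -7816

-7816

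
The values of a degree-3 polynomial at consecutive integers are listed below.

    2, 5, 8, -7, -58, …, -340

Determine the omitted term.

-163

Using the first 5 terms:
D1: 3, 3, -15, -51
D2: 0, -18, -36
D3: -18, -18
Constant third difference = -18.
Extend forward: -36 − 18 = -54;  -51 − 54 = -105;  -58 − 105 = -163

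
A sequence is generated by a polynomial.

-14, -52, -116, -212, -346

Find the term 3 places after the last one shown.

-1036

-38, -64, -96, -134
-26, -32, -38
-6, -6
Constant third difference = -6, so extend:
-38 − 6 = -44;  -134 − 44 = -178;  -346 − 178 = -524
-44 − 6 = -50;  -178 − 50 = -228;  -524 − 228 = -752
-50 − 6 = -56;  -228 − 56 = -284;  -752 − 284 = -1036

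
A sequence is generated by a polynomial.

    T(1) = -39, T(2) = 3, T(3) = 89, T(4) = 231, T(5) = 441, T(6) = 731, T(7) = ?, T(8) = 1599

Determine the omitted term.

Using the first 6 terms:
First differences: 42, 86, 142, 210, 290
Second differences: 44, 56, 68, 80
Third differences: 12, 12, 12
Constant third difference = 12.
Extend forward: 80 + 12 = 92;  290 + 92 = 382;  731 + 382 = 1113

1113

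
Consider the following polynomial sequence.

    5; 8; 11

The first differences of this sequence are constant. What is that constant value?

3

D1: 3, 3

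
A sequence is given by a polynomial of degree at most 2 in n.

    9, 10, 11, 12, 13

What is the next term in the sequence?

1, 1, 1, 1
First differences constant at 1.
13 + 1 = 14

14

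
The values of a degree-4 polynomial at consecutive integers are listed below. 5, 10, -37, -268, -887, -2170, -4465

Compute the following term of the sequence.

Δ: 5 , -47 , -231 , -619 , -1283 , -2295
Δ²: -52 , -184 , -388 , -664 , -1012
Δ³: -132 , -204 , -276 , -348
Δ⁴: -72 , -72 , -72
Fourth differences constant at -72.
-348 − 72 = -420;  -1012 − 420 = -1432;  -2295 − 1432 = -3727;  -4465 − 3727 = -8192

-8192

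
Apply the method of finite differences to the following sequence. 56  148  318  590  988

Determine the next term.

D1: 92 , 170 , 272 , 398
D2: 78 , 102 , 126
D3: 24 , 24
Third differences constant at 24.
126 + 24 = 150;  398 + 150 = 548;  988 + 548 = 1536

1536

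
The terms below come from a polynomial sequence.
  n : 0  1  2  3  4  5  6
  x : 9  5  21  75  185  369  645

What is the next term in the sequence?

1031

-4, 16, 54, 110, 184, 276
20, 38, 56, 74, 92
18, 18, 18, 18
Constant third difference = 18, so extend:
92 + 18 = 110;  276 + 110 = 386;  645 + 386 = 1031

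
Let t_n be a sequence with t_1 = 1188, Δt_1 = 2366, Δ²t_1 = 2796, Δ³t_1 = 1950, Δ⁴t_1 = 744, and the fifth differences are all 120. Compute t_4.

18624

Build the table forward from the leading diagonal:
D5: 120  120  120  120
D4: 744  864  984  1104
D3: 1950  2694  3558  4542
D2: 2796  4746  7440  10998
D1: 2366  5162  9908  17348
t: 1188  3554  8716  18624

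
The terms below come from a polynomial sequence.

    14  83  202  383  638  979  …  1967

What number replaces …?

Using the first 6 terms:
D1: 69, 119, 181, 255, 341
D2: 50, 62, 74, 86
D3: 12, 12, 12
Constant third difference = 12.
Extend forward: 86 + 12 = 98;  341 + 98 = 439;  979 + 439 = 1418

1418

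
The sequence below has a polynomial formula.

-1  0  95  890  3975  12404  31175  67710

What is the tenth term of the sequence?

First differences: 1  95  795  3085  8429  18771  36535
Second differences: 94  700  2290  5344  10342  17764
Third differences: 606  1590  3054  4998  7422
Fourth differences: 984  1464  1944  2424
Fifth differences: 480  480  480
Fifth differences constant at 480.
2424 + 480 = 2904;  7422 + 2904 = 10326;  17764 + 10326 = 28090;  36535 + 28090 = 64625;  67710 + 64625 = 132335
2904 + 480 = 3384;  10326 + 3384 = 13710;  28090 + 13710 = 41800;  64625 + 41800 = 106425;  132335 + 106425 = 238760

238760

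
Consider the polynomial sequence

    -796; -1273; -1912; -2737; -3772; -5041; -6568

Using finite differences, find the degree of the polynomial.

3

First differences: -477, -639, -825, -1035, -1269, -1527
Second differences: -162, -186, -210, -234, -258
Third differences: -24, -24, -24, -24
The third differences are constant, so the polynomial has degree 3.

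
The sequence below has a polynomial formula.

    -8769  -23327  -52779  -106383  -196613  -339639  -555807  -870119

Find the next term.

-14558 , -29452 , -53604 , -90230 , -143026 , -216168 , -314312
-14894 , -24152 , -36626 , -52796 , -73142 , -98144
-9258 , -12474 , -16170 , -20346 , -25002
-3216 , -3696 , -4176 , -4656
-480 , -480 , -480
Constant fifth difference = -480, so extend:
-4656 − 480 = -5136;  -25002 − 5136 = -30138;  -98144 − 30138 = -128282;  -314312 − 128282 = -442594;  -870119 − 442594 = -1312713

-1312713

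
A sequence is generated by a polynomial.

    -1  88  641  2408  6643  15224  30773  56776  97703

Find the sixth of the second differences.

Δ: 89, 553, 1767, 4235, 8581, 15549, 26003, 40927
Δ²: 464, 1214, 2468, 4346, 6968, 10454, 14924
Δ³: 750, 1254, 1878, 2622, 3486, 4470
Δ⁴: 504, 624, 744, 864, 984
Δ⁵: 120, 120, 120, 120

10454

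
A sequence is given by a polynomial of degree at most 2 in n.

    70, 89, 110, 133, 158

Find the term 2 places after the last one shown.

214

Δ: 19 , 21 , 23 , 25
Δ²: 2 , 2 , 2
Second differences constant at 2.
25 + 2 = 27;  158 + 27 = 185
27 + 2 = 29;  185 + 29 = 214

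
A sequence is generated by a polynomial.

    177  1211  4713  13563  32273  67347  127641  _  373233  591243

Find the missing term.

224723

Using the first 7 terms:
First differences: 1034  3502  8850  18710  35074  60294
Second differences: 2468  5348  9860  16364  25220
Third differences: 2880  4512  6504  8856
Fourth differences: 1632  1992  2352
Fifth differences: 360  360
Constant fifth difference = 360.
Extend forward: 2352 + 360 = 2712;  8856 + 2712 = 11568;  25220 + 11568 = 36788;  60294 + 36788 = 97082;  127641 + 97082 = 224723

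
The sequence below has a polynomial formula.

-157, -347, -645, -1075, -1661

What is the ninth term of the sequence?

-6045

-190 , -298 , -430 , -586
-108 , -132 , -156
-24 , -24
Third differences constant at -24.
-156 − 24 = -180;  -586 − 180 = -766;  -1661 − 766 = -2427
-180 − 24 = -204;  -766 − 204 = -970;  -2427 − 970 = -3397
-204 − 24 = -228;  -970 − 228 = -1198;  -3397 − 1198 = -4595
-228 − 24 = -252;  -1198 − 252 = -1450;  -4595 − 1450 = -6045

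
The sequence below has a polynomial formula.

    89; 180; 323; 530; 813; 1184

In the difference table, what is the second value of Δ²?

64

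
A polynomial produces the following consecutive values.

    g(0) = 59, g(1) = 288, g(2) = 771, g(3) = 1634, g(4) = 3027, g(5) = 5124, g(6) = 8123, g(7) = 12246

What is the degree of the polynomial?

4

Δ: 229, 483, 863, 1393, 2097, 2999, 4123
Δ²: 254, 380, 530, 704, 902, 1124
Δ³: 126, 150, 174, 198, 222
Δ⁴: 24, 24, 24, 24
The fourth differences are constant, so the polynomial has degree 4.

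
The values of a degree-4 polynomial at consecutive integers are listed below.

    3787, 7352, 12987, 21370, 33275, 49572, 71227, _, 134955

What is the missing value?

99302

Using the first 7 terms:
First differences: 3565, 5635, 8383, 11905, 16297, 21655
Second differences: 2070, 2748, 3522, 4392, 5358
Third differences: 678, 774, 870, 966
Fourth differences: 96, 96, 96
Constant fourth difference = 96.
Extend forward: 966 + 96 = 1062;  5358 + 1062 = 6420;  21655 + 6420 = 28075;  71227 + 28075 = 99302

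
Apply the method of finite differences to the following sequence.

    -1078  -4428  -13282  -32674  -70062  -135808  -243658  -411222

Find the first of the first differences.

Δ: -3350, -8854, -19392, -37388, -65746, -107850, -167564
Δ²: -5504, -10538, -17996, -28358, -42104, -59714
Δ³: -5034, -7458, -10362, -13746, -17610
Δ⁴: -2424, -2904, -3384, -3864
Δ⁵: -480, -480, -480

-3350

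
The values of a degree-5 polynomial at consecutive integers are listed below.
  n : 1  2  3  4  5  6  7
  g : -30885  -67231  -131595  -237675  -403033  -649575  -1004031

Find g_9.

First differences: -36346  -64364  -106080  -165358  -246542  -354456
Second differences: -28018  -41716  -59278  -81184  -107914
Third differences: -13698  -17562  -21906  -26730
Fourth differences: -3864  -4344  -4824
Fifth differences: -480  -480
Constant fifth difference = -480, so extend:
-4824 − 480 = -5304;  -26730 − 5304 = -32034;  -107914 − 32034 = -139948;  -354456 − 139948 = -494404;  -1004031 − 494404 = -1498435
-5304 − 480 = -5784;  -32034 − 5784 = -37818;  -139948 − 37818 = -177766;  -494404 − 177766 = -672170;  -1498435 − 672170 = -2170605

-2170605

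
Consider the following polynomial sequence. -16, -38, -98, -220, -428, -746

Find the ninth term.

-2600

D1: -22, -60, -122, -208, -318
D2: -38, -62, -86, -110
D3: -24, -24, -24
Constant third difference = -24, so extend:
-110 − 24 = -134;  -318 − 134 = -452;  -746 − 452 = -1198
-134 − 24 = -158;  -452 − 158 = -610;  -1198 − 610 = -1808
-158 − 24 = -182;  -610 − 182 = -792;  -1808 − 792 = -2600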